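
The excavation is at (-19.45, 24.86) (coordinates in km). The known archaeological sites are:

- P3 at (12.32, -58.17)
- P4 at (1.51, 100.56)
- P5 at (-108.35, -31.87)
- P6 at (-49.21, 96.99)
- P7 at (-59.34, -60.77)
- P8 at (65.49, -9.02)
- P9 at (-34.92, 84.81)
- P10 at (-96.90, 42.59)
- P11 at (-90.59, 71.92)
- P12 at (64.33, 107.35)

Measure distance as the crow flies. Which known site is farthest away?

P12

Distances from (-19.45, 24.86):
P3: 88.90 km
P4: 78.55 km
P5: 105.46 km
P6: 78.03 km
P7: 94.47 km
P8: 91.45 km
P9: 61.91 km
P10: 79.45 km
P11: 85.30 km
P12: 117.57 km
Maximum: P12 at 117.57 km.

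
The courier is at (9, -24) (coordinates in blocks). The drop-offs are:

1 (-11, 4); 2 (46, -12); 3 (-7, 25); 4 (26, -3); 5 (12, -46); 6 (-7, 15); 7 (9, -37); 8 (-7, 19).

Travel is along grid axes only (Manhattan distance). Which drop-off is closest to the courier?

Distances from (9, -24):
1: |-20| + |28| = 20 + 28 = 48 blocks
2: |37| + |12| = 37 + 12 = 49 blocks
3: |-16| + |49| = 16 + 49 = 65 blocks
4: |17| + |21| = 17 + 21 = 38 blocks
5: |3| + |-22| = 3 + 22 = 25 blocks
6: |-16| + |39| = 16 + 39 = 55 blocks
7: |0| + |-13| = 0 + 13 = 13 blocks
8: |-16| + |43| = 16 + 43 = 59 blocks
Minimum: 7 at 13 blocks.

7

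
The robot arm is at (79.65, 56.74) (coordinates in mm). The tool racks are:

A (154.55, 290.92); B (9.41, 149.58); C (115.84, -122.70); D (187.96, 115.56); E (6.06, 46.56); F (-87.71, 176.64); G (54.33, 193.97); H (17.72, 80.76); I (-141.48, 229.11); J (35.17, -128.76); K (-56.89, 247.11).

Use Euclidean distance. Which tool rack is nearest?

H

Distances from (79.65, 56.74):
A: 245.87 mm
B: 116.42 mm
C: 183.05 mm
D: 123.25 mm
E: 74.29 mm
F: 205.88 mm
G: 139.55 mm
H: 66.43 mm
I: 280.37 mm
J: 190.76 mm
K: 234.27 mm
Minimum: H at 66.43 mm.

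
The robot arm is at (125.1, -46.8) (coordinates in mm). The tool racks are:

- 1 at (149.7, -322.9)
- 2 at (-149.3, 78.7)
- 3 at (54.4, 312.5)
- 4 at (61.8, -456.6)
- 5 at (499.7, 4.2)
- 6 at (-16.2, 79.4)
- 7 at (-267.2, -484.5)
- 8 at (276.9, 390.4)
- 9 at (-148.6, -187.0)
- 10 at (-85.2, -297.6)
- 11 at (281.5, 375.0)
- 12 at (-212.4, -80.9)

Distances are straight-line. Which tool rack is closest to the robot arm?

Distances from (125.1, -46.8):
1: 277.2 mm
2: 301.7 mm
3: 366.2 mm
4: 414.7 mm
5: 378.1 mm
6: 189.5 mm
7: 587.8 mm
8: 462.8 mm
9: 307.5 mm
10: 327.3 mm
11: 449.9 mm
12: 339.2 mm
Minimum: 6 at 189.5 mm.

6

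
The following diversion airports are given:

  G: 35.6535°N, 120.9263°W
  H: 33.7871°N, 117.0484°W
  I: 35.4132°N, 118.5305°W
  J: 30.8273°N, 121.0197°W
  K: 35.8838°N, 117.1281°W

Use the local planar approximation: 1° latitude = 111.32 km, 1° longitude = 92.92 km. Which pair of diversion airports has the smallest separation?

Pairwise distances:
G–H: 415.9427 km
G–I: 224.2192 km
G–J: 537.3227 km
G–K: 353.8587 km
H–I: 227.4494 km
H–J: 494.7030 km
H–K: 233.5221 km
I–J: 560.4558 km
I–K: 140.4471 km
J–K: 669.0326 km
Closest pair: I–K at 140.4471 km.

I and K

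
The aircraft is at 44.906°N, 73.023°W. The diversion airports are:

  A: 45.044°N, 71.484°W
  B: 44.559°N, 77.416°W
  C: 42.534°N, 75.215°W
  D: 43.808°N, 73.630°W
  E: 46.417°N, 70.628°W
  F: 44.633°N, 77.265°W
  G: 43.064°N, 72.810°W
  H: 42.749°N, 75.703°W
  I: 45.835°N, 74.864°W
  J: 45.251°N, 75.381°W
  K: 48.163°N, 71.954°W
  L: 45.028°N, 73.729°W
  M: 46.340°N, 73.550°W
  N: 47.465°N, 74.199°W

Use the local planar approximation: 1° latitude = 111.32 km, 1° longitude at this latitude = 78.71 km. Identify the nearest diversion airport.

Distances from 44.906°N, 73.023°W:
A: 122.105 km
B: 347.924 km
C: 315.421 km
D: 131.235 km
E: 252.644 km
F: 335.268 km
G: 205.736 km
H: 319.614 km
I: 178.024 km
J: 189.530 km
K: 372.204 km
L: 57.205 km
M: 164.934 km
N: 299.529 km
Minimum: L at 57.205 km.

L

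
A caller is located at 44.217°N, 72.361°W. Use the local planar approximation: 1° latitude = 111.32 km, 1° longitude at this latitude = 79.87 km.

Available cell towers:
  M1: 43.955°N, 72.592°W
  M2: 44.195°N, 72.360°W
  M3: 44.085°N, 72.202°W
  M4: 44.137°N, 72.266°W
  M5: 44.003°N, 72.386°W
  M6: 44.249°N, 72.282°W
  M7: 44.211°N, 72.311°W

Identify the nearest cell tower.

M2

Distances from 44.217°N, 72.361°W:
M1: √((-0.262·111.32)² + (-0.231·79.87)²) = √(850.64622 + 340.40139) = 34.512 km
M2: √((-0.022·111.32)² + (0.001·79.87)²) = √(5.99780 + 0.00638) = 2.450 km
M3: √((-0.132·111.32)² + (0.159·79.87)²) = √(215.92069 + 161.27298) = 19.421 km
M4: √((-0.080·111.32)² + (0.095·79.87)²) = √(79.30971 + 57.57243) = 11.700 km
M5: √((-0.214·111.32)² + (-0.025·79.87)²) = √(567.51055 + 3.98701) = 23.906 km
M6: √((0.032·111.32)² + (0.079·79.87)²) = √(12.68955 + 39.81269) = 7.246 km
M7: √((-0.006·111.32)² + (0.050·79.87)²) = √(0.44612 + 15.94804) = 4.049 km
Minimum: M2 at 2.450 km.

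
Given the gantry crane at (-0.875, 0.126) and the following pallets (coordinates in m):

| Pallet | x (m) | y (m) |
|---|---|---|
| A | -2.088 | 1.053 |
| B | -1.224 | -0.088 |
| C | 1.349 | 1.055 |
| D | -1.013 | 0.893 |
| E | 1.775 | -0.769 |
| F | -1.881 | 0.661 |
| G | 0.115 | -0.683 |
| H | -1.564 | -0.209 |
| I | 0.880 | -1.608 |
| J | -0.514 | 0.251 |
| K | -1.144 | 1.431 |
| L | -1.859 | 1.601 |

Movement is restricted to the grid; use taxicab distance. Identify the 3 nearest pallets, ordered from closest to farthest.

J, B, D

Distances from (-0.875, 0.126):
A: |-1.213| + |0.927| = 1.213 + 0.927 = 2.140 m
B: |-0.349| + |-0.214| = 0.349 + 0.214 = 0.563 m
C: |2.224| + |0.929| = 2.224 + 0.929 = 3.153 m
D: |-0.138| + |0.767| = 0.138 + 0.767 = 0.905 m
E: |2.650| + |-0.895| = 2.650 + 0.895 = 3.545 m
F: |-1.006| + |0.535| = 1.006 + 0.535 = 1.541 m
G: |0.990| + |-0.809| = 0.990 + 0.809 = 1.799 m
H: |-0.689| + |-0.335| = 0.689 + 0.335 = 1.024 m
I: |1.755| + |-1.734| = 1.755 + 1.734 = 3.489 m
J: |0.361| + |0.125| = 0.361 + 0.125 = 0.486 m
K: |-0.269| + |1.305| = 0.269 + 1.305 = 1.574 m
L: |-0.984| + |1.475| = 0.984 + 1.475 = 2.459 m
Sorted: J (0.486 m) < B (0.563 m) < D (0.905 m) < H (1.024 m) < F (1.541 m) < …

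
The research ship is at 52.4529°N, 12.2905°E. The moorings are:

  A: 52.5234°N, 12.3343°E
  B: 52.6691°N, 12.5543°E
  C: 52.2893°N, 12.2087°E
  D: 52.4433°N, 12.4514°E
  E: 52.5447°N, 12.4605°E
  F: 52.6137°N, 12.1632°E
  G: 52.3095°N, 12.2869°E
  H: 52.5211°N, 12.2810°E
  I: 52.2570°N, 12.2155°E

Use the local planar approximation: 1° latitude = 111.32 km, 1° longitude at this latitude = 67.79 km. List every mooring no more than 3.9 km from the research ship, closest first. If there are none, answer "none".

none

Distances from 52.4529°N, 12.2905°E:
A: √((0.0705·111.32)² + (0.0438·67.79)²) = √(61.592046 + 8.816161) = 8.3910 km
B: √((0.2162·111.32)² + (0.2638·67.79)²) = √(579.238973 + 319.801761) = 29.9840 km
C: √((-0.1636·111.32)² + (-0.0818·67.79)²) = √(331.675196 + 30.749487) = 19.0375 km
D: √((-0.0096·111.32)² + (0.1609·67.79)²) = √(1.142060 + 118.971615) = 10.9596 km
E: √((0.0918·111.32)² + (0.1700·67.79)²) = √(104.431558 + 132.809490) = 15.4026 km
F: √((0.1608·111.32)² + (-0.1273·67.79)²) = √(320.419165 + 74.471153) = 19.8718 km
G: √((-0.1434·111.32)² + (-0.0036·67.79)²) = √(254.826564 + 0.059557) = 15.9652 km
H: √((0.0682·111.32)² + (-0.0095·67.79)²) = √(57.638828 + 0.414742) = 7.6193 km
I: √((-0.1959·111.32)² + (-0.0750·67.79)²) = √(475.570894 + 25.849598) = 22.3924 km
Threshold 3.9 km: none within range.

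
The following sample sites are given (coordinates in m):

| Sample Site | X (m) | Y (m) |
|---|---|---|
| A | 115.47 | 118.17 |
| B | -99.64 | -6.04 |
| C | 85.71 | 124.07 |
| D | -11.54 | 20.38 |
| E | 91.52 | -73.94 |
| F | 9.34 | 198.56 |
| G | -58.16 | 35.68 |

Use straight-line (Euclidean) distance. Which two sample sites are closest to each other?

Pairwise distances:
A–B: 248.40 m
A–C: 30.34 m
A–D: 160.29 m
A–E: 193.60 m
A–F: 133.14 m
A–G: 192.23 m
B–C: 226.46 m
B–D: 91.98 m
B–E: 202.86 m
B–F: 231.81 m
B–G: 58.83 m
C–D: 142.16 m
C–E: 198.10 m
C–F: 106.68 m
C–G: 168.85 m
D–E: 139.71 m
D–F: 179.40 m
D–G: 49.07 m
E–F: 284.62 m
E–G: 185.53 m
F–G: 176.31 m
Closest pair: A–C at 30.34 m.

A and C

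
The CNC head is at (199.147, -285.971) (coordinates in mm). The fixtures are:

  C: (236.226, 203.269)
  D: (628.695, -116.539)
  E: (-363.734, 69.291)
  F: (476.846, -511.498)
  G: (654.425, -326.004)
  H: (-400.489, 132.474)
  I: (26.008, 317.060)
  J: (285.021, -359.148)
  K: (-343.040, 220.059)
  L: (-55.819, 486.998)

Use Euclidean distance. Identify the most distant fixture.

Distances from (199.147, -285.971):
C: 490.643 mm
D: 461.756 mm
E: 665.617 mm
F: 357.742 mm
G: 457.035 mm
H: 731.204 mm
I: 627.394 mm
J: 112.824 mm
K: 741.642 mm
L: 813.934 mm
Maximum: L at 813.934 mm.

L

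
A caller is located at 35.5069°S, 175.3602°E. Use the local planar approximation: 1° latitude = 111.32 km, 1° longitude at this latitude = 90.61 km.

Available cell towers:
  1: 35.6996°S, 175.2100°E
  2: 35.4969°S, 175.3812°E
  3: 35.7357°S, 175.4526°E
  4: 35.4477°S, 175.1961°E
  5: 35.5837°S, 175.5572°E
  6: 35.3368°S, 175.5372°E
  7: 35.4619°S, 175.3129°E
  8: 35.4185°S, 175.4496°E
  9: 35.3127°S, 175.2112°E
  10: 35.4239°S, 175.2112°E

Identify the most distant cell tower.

3

Distances from 35.5069°S, 175.3602°E:
1: √((-0.1927·111.32)² + (-0.1502·90.61)²) = √(460.161017 + 185.221811) = 25.4044 km
2: √((0.0100·111.32)² + (0.0210·90.61)²) = √(1.239214 + 3.620686) = 2.2045 km
3: √((-0.2288·111.32)² + (0.0924·90.61)²) = √(648.721715 + 70.096479) = 26.8108 km
4: √((0.0592·111.32)² + (-0.1641·90.61)²) = √(43.429998 + 221.090165) = 16.2641 km
5: √((-0.0768·111.32)² + (0.1970·90.61)²) = √(73.091830 + 318.628569) = 19.7919 km
6: √((0.1701·111.32)² + (0.1770·90.61)²) = √(358.554372 + 257.216482) = 24.8147 km
7: √((0.0450·111.32)² + (-0.0473·90.61)²) = √(25.094088 + 18.368536) = 6.5926 km
8: √((0.0884·111.32)² + (0.0894·90.61)²) = √(96.839140 + 65.618651) = 12.7459 km
9: √((0.1942·111.32)² + (-0.1490·90.61)²) = √(467.352797 + 182.274031) = 25.4878 km
10: √((0.0830·111.32)² + (-0.1490·90.61)²) = √(85.369469 + 182.274031) = 16.3598 km
Maximum: 3 at 26.8108 km.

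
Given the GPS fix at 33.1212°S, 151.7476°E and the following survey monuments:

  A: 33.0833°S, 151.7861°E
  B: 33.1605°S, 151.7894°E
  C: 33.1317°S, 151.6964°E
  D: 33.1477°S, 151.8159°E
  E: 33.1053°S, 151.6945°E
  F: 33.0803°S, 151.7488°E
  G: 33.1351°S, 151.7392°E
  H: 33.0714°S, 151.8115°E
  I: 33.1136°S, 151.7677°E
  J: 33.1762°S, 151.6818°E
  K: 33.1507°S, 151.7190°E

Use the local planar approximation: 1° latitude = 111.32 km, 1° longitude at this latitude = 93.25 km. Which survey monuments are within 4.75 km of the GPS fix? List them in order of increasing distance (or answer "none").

Distances from 33.1212°S, 151.7476°E:
A: 5.5398 km
B: 5.8594 km
C: 4.9154 km
D: 7.0190 km
E: 5.2584 km
F: 4.5544 km
G: 1.7343 km
H: 8.1387 km
I: 2.0564 km
J: 8.6680 km
K: 4.2305 km
Threshold 4.75 km: G (1.7343 km), I (2.0564 km), K (4.2305 km), F (4.5544 km) are within range.

G, I, K, F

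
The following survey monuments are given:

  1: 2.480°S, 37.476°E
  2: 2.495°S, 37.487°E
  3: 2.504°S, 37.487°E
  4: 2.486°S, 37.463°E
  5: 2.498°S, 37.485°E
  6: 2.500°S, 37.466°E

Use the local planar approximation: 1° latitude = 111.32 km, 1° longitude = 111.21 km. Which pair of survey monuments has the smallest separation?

Pairwise distances:
2–5: 0.401 km
3–5: 0.704 km
2–3: 1.002 km
1–4: 1.593 km
4–6: 1.594 km
1–2: 2.070 km
5–6: 2.125 km
1–5: 2.240 km
3–6: 2.377 km
2–6: 2.401 km
1–6: 2.489 km
4–5: 2.788 km
2–4: 2.851 km
1–3: 2.938 km
3–4: 3.337 km
Closest pair: 2–5 at 0.401 km.

2 and 5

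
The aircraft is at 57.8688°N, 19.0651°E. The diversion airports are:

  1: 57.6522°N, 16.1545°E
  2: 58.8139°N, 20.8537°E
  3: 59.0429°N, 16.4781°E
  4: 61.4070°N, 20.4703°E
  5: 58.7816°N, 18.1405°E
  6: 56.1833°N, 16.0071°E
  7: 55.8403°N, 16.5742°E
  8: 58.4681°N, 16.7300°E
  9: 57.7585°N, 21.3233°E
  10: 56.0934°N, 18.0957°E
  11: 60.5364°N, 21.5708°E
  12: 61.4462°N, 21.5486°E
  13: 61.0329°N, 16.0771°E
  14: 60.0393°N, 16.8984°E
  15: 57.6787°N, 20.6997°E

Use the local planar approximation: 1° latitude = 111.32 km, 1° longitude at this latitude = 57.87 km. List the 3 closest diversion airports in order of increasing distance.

Distances from 57.8688°N, 19.0651°E:
1: √((-0.2166·111.32)² + (-2.9106·57.87)²) = √(581.384300 + 28370.828256) = 170.1535 km
2: √((0.9451·111.32)² + (1.7886·57.87)²) = √(11068.835206 + 10713.550413) = 147.5886 km
3: √((1.1741·111.32)² + (-2.5870·57.87)²) = √(17082.702257 + 22412.991280) = 198.7352 km
4: √((3.5382·111.32)² + (1.4052·57.87)²) = √(155135.486388 + 6612.767401) = 402.1794 km
5: √((0.9128·111.32)² + (-0.9246·57.87)²) = √(10325.180634 + 2862.956458) = 114.8396 km
6: √((-1.6855·111.32)² + (-3.0580·57.87)²) = √(35204.964364 + 31317.127965) = 257.9188 km
7: √((-2.0285·111.32)² + (-2.4909·57.87)²) = √(50991.339351 + 20778.756322) = 267.8994 km
8: √((0.5993·111.32)² + (-2.3351·57.87)²) = √(4450.767937 + 18260.721477) = 150.7033 km
9: √((-0.1103·111.32)² + (2.2582·57.87)²) = √(150.763920 + 17077.794010) = 131.2576 km
10: √((-1.7754·111.32)² + (-0.9694·57.87)²) = √(39060.592474 + 3147.117772) = 205.4452 km
11: √((2.6676·111.32)² + (2.5057·57.87)²) = √(88183.597637 + 21026.409134) = 330.4694 km
12: √((3.5774·111.32)² + (2.4835·57.87)²) = √(158592.045503 + 20655.480079) = 423.3763 km
13: √((3.1641·111.32)² + (-2.9880·57.87)²) = √(124064.290655 + 29899.790890) = 392.3826 km
14: √((2.1705·111.32)² + (-2.1667·57.87)²) = √(58380.253394 + 15721.881964) = 272.2171 km
15: √((-0.1901·111.32)² + (1.6346·57.87)²) = √(447.827366 + 8948.081971) = 96.9325 km
Sorted: 15 (96.9325 km) < 5 (114.8396 km) < 9 (131.2576 km) < 2 (147.5886 km) < 8 (150.7033 km) < …

15, 5, 9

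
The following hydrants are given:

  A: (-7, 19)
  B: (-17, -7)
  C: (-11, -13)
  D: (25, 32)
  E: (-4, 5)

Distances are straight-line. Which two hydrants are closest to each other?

Pairwise distances:
A–B: 27.9
A–C: 32.2
A–D: 34.5
A–E: 14.3
B–C: 8.5
B–D: 57.3
B–E: 17.7
C–D: 57.6
C–E: 19.3
D–E: 39.6
Closest pair: B–C at 8.5.

B and C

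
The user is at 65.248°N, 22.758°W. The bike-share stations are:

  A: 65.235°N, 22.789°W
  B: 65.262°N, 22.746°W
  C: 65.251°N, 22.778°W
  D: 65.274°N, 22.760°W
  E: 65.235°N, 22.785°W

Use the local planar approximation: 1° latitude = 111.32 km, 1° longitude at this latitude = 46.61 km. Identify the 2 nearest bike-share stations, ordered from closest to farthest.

C, B

Distances from 65.248°N, 22.758°W:
A: √((-0.013·111.32)² + (-0.031·46.61)²) = √(2.09427 + 2.08776) = 2.045 km
B: √((0.014·111.32)² + (0.012·46.61)²) = √(2.42886 + 0.31284) = 1.656 km
C: √((0.003·111.32)² + (-0.020·46.61)²) = √(0.11153 + 0.86900) = 0.990 km
D: √((0.026·111.32)² + (-0.002·46.61)²) = √(8.37709 + 0.00869) = 2.896 km
E: √((-0.013·111.32)² + (-0.027·46.61)²) = √(2.09427 + 1.58375) = 1.918 km
Sorted: C (0.990 km) < B (1.656 km) < E (1.918 km) < A (2.045 km) < …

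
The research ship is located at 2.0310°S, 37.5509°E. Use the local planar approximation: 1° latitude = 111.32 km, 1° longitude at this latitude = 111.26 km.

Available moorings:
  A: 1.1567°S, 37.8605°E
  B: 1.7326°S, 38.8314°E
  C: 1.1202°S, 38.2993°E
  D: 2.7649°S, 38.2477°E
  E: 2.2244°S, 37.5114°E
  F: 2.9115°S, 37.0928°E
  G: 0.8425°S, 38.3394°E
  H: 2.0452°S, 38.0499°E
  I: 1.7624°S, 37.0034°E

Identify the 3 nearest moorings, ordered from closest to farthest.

E, H, I

Distances from 2.0310°S, 37.5509°E:
A: √((0.8743·111.32)² + (0.3096·111.26)²) = √(9472.559723 + 1186.533530) = 103.2429 km
B: √((0.2984·111.32)² + (1.2805·111.26)²) = √(1103.428083 + 20297.253547) = 146.2897 km
C: √((0.9108·111.32)² + (0.7484·111.26)²) = √(10279.984012 + 6933.390624) = 131.1998 km
D: √((-0.7339·111.32)² + (0.6968·111.26)²) = √(6674.522028 + 6010.275714) = 112.6268 km
E: √((-0.1934·111.32)² + (-0.0395·111.26)²) = √(463.510242 + 19.314003) = 21.9733 km
F: √((-0.8805·111.32)² + (-0.4581·111.26)²) = √(9607.383258 + 2597.758023) = 110.4769 km
G: √((1.1885·111.32)² + (0.7885·111.26)²) = √(17504.300787 + 7696.291467) = 158.7469 km
H: √((-0.0142·111.32)² + (0.4990·111.26)²) = √(2.498752 + 3082.330491) = 55.5412 km
I: √((0.2686·111.32)² + (-0.5475·111.26)²) = √(894.043010 + 3710.618951) = 67.8577 km
Sorted: E (21.9733 km) < H (55.5412 km) < I (67.8577 km) < A (103.2429 km) < F (110.4769 km) < …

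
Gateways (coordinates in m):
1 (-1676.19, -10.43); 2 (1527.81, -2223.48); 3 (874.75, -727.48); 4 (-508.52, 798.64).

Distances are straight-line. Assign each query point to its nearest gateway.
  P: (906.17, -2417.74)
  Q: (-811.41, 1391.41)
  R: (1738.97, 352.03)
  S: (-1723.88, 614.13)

P at (906.17, -2417.74):
  1: √((-2582.36)² + (2407.31)²) = √(6668583.1696 + 5795141.4361) = 3530.40 m
  2: √((621.64)² + (194.26)²) = √(386436.2896 + 37736.9476) = 651.29 m
  3: √((-31.42)² + (1690.26)²) = √(987.2164 + 2856978.8676) = 1690.55 m
  4: √((-1414.69)² + (3216.38)²) = √(2001347.7961 + 10345100.3044) = 3513.75 m
  → nearest: 2 (651.29 m)
Q at (-811.41, 1391.41):
  1: √((-864.78)² + (-1401.84)²) = √(747844.4484 + 1965155.3856) = 1647.12 m
  2: √((2339.22)² + (-3614.89)²) = √(5471950.2084 + 13067429.7121) = 4305.74 m
  3: √((1686.16)² + (-2118.89)²) = √(2843135.5456 + 4489694.8321) = 2707.92 m
  4: √((302.89)² + (-592.77)²) = √(91742.3521 + 351376.2729) = 665.67 m
  → nearest: 4 (665.67 m)
R at (1738.97, 352.03):
  1: √((-3415.16)² + (-362.46)²) = √(11663317.8256 + 131377.2516) = 3434.34 m
  2: √((-211.16)² + (-2575.51)²) = √(44588.5456 + 6633251.7601) = 2584.15 m
  3: √((-864.22)² + (-1079.51)²) = √(746876.2084 + 1165341.8401) = 1382.83 m
  4: √((-2247.49)² + (446.61)²) = √(5051211.3001 + 199460.4921) = 2291.43 m
  → nearest: 3 (1382.83 m)
S at (-1723.88, 614.13):
  1: √((47.69)² + (-624.56)²) = √(2274.3361 + 390075.1936) = 626.38 m
  2: √((3251.69)² + (-2837.61)²) = √(10573487.8561 + 8052030.5121) = 4315.73 m
  3: √((2598.63)² + (-1341.61)²) = √(6752877.8769 + 1799917.3921) = 2924.52 m
  4: √((1215.36)² + (184.51)²) = √(1477099.9296 + 34043.9401) = 1229.29 m
  → nearest: 1 (626.38 m)

P→2; Q→4; R→3; S→1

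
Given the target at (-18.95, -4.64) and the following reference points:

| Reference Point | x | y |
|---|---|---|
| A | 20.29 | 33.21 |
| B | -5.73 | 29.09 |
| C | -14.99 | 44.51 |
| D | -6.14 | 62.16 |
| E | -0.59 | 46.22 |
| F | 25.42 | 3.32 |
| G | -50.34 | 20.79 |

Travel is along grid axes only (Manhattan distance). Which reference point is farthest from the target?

D

Distances from (-18.95, -4.64):
A: 77.09
B: 46.95
C: 53.11
D: 79.61
E: 69.22
F: 52.33
G: 56.82
Maximum: D at 79.61.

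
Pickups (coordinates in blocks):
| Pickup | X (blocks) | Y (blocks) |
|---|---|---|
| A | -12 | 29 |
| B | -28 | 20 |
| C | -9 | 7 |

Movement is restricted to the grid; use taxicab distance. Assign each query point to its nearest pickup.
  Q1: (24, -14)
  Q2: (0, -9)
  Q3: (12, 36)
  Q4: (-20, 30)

Q1→C; Q2→C; Q3→A; Q4→A

Q1 at (24, -14):
  A: 79 blocks
  B: 86 blocks
  C: 54 blocks
  → nearest: C (54 blocks)
Q2 at (0, -9):
  A: 50 blocks
  B: 57 blocks
  C: 25 blocks
  → nearest: C (25 blocks)
Q3 at (12, 36):
  A: 31 blocks
  B: 56 blocks
  C: 50 blocks
  → nearest: A (31 blocks)
Q4 at (-20, 30):
  A: 9 blocks
  B: 18 blocks
  C: 34 blocks
  → nearest: A (9 blocks)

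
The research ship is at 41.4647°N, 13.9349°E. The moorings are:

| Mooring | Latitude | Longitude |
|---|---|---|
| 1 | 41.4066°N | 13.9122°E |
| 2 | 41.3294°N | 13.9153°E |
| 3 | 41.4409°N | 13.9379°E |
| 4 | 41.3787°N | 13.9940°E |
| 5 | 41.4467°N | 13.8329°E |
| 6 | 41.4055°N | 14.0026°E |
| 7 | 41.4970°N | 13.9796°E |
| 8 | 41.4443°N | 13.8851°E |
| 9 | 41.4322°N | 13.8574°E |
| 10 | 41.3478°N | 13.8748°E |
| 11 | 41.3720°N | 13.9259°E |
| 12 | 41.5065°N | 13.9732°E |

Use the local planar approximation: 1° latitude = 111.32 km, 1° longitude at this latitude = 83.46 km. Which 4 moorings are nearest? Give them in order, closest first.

3, 8, 7, 12

Distances from 41.4647°N, 13.9349°E:
1: √((-0.0581·111.32)² + (-0.0227·83.46)²) = √(41.831040 + 3.589289) = 6.7395 km
2: √((-0.1353·111.32)² + (-0.0196·83.46)²) = √(226.851674 + 2.675894) = 15.1502 km
3: √((-0.0238·111.32)² + (0.0030·83.46)²) = √(7.019405 + 0.062690) = 2.6612 km
4: √((-0.0860·111.32)² + (0.0591·83.46)²) = √(91.652285 + 24.329418) = 10.7695 km
5: √((-0.0180·111.32)² + (-0.1020·83.46)²) = √(4.015054 + 72.469807) = 8.7456 km
6: √((-0.0592·111.32)² + (0.0677·83.46)²) = √(43.429998 + 31.925235) = 8.6807 km
7: √((0.0323·111.32)² + (0.0447·83.46)²) = √(12.928598 + 13.917839) = 5.1814 km
8: √((-0.0204·111.32)² + (-0.0498·83.46)²) = √(5.157114 + 17.274896) = 4.7362 km
9: √((-0.0325·111.32)² + (-0.0775·83.46)²) = √(13.089200 + 41.836964) = 7.4112 km
10: √((-0.1169·111.32)² + (-0.0601·83.46)²) = √(169.346185 + 25.159714) = 13.9465 km
11: √((-0.0927·111.32)² + (-0.0090·83.46)²) = √(106.489273 + 0.564211) = 10.3467 km
12: √((0.0418·111.32)² + (0.0383·83.46)²) = √(21.652047 + 10.217727) = 5.6453 km
Sorted: 3 (2.6612 km) < 8 (4.7362 km) < 7 (5.1814 km) < 12 (5.6453 km) < 1 (6.7395 km) < 9 (7.4112 km) < …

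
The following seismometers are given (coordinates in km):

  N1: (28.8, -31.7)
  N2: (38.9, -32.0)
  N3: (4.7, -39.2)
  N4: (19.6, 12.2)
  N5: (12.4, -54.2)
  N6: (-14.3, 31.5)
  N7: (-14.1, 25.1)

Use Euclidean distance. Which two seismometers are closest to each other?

Pairwise distances:
N1–N2: √((10.1)² + (-0.3)²) = √(102.010 + 0.090) = 10.1 km
N1–N3: √((-24.1)² + (-7.5)²) = √(580.810 + 56.250) = 25.2 km
N1–N4: √((-9.2)² + (43.9)²) = √(84.640 + 1927.210) = 44.9 km
N1–N5: √((-16.4)² + (-22.5)²) = √(268.960 + 506.250) = 27.8 km
N1–N6: √((-43.1)² + (63.2)²) = √(1857.610 + 3994.240) = 76.5 km
N1–N7: √((-42.9)² + (56.8)²) = √(1840.410 + 3226.240) = 71.2 km
N2–N3: √((-34.2)² + (-7.2)²) = √(1169.640 + 51.840) = 34.9 km
N2–N4: √((-19.3)² + (44.2)²) = √(372.490 + 1953.640) = 48.2 km
N2–N5: √((-26.5)² + (-22.2)²) = √(702.250 + 492.840) = 34.6 km
N2–N6: √((-53.2)² + (63.5)²) = √(2830.240 + 4032.250) = 82.8 km
N2–N7: √((-53.0)² + (57.1)²) = √(2809.000 + 3260.410) = 77.9 km
N3–N4: √((14.9)² + (51.4)²) = √(222.010 + 2641.960) = 53.5 km
N3–N5: √((7.7)² + (-15.0)²) = √(59.290 + 225.000) = 16.9 km
N3–N6: √((-19.0)² + (70.7)²) = √(361.000 + 4998.490) = 73.2 km
N3–N7: √((-18.8)² + (64.3)²) = √(353.440 + 4134.490) = 67.0 km
N4–N5: √((-7.2)² + (-66.4)²) = √(51.840 + 4408.960) = 66.8 km
N4–N6: √((-33.9)² + (19.3)²) = √(1149.210 + 372.490) = 39.0 km
N4–N7: √((-33.7)² + (12.9)²) = √(1135.690 + 166.410) = 36.1 km
N5–N6: √((-26.7)² + (85.7)²) = √(712.890 + 7344.490) = 89.8 km
N5–N7: √((-26.5)² + (79.3)²) = √(702.250 + 6288.490) = 83.6 km
N6–N7: √((0.2)² + (-6.4)²) = √(0.040 + 40.960) = 6.4 km
Closest pair: N6–N7 at 6.4 km.

N6 and N7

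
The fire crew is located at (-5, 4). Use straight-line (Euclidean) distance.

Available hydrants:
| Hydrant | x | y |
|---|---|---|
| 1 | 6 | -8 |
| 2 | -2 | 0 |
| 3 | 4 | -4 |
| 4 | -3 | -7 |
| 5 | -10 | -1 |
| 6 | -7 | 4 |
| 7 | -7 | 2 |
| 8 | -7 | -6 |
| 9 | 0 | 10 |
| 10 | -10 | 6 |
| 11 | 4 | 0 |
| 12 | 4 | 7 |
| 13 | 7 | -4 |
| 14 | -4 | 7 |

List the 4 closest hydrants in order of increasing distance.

6, 7, 14, 2

Distances from (-5, 4):
1: 16.3
2: 5.0
3: 12.0
4: 11.2
5: 7.1
6: 2.0
7: 2.8
8: 10.2
9: 7.8
10: 5.4
11: 9.8
12: 9.5
13: 14.4
14: 3.2
Sorted: 6 (2.0) < 7 (2.8) < 14 (3.2) < 2 (5.0) < 10 (5.4) < 5 (7.1) < …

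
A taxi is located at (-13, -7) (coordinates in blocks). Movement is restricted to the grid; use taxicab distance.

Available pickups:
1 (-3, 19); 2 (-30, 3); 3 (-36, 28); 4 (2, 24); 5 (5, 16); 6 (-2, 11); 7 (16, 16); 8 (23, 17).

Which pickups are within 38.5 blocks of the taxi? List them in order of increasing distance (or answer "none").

2, 6, 1

Distances from (-13, -7):
1: |10| + |26| = 10 + 26 = 36 blocks
2: |-17| + |10| = 17 + 10 = 27 blocks
3: |-23| + |35| = 23 + 35 = 58 blocks
4: |15| + |31| = 15 + 31 = 46 blocks
5: |18| + |23| = 18 + 23 = 41 blocks
6: |11| + |18| = 11 + 18 = 29 blocks
7: |29| + |23| = 29 + 23 = 52 blocks
8: |36| + |24| = 36 + 24 = 60 blocks
Threshold 38.5 blocks: 2 (27 blocks), 6 (29 blocks), 1 (36 blocks) are within range.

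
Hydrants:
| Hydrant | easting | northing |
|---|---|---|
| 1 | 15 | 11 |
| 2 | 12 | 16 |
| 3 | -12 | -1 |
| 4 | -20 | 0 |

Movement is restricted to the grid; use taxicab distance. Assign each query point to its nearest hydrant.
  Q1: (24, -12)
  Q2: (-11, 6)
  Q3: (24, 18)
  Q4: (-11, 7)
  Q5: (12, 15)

Q1→1; Q2→3; Q3→2; Q4→3; Q5→2

Q1 at (24, -12):
  1: |-9| + |23| = 9 + 23 = 32
  2: |-12| + |28| = 12 + 28 = 40
  3: |-36| + |11| = 36 + 11 = 47
  4: |-44| + |12| = 44 + 12 = 56
  → nearest: 1 (32)
Q2 at (-11, 6):
  1: |26| + |5| = 26 + 5 = 31
  2: |23| + |10| = 23 + 10 = 33
  3: |-1| + |-7| = 1 + 7 = 8
  4: |-9| + |-6| = 9 + 6 = 15
  → nearest: 3 (8)
Q3 at (24, 18):
  1: |-9| + |-7| = 9 + 7 = 16
  2: |-12| + |-2| = 12 + 2 = 14
  3: |-36| + |-19| = 36 + 19 = 55
  4: |-44| + |-18| = 44 + 18 = 62
  → nearest: 2 (14)
Q4 at (-11, 7):
  1: |26| + |4| = 26 + 4 = 30
  2: |23| + |9| = 23 + 9 = 32
  3: |-1| + |-8| = 1 + 8 = 9
  4: |-9| + |-7| = 9 + 7 = 16
  → nearest: 3 (9)
Q5 at (12, 15):
  1: |3| + |-4| = 3 + 4 = 7
  2: |0| + |1| = 0 + 1 = 1
  3: |-24| + |-16| = 24 + 16 = 40
  4: |-32| + |-15| = 32 + 15 = 47
  → nearest: 2 (1)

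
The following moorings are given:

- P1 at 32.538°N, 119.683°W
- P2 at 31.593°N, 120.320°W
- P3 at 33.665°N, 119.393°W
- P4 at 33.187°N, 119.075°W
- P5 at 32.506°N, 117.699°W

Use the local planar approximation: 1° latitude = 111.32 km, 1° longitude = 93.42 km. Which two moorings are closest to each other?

P3 and P4

Pairwise distances:
P1–P2: √((-0.945·111.32)² + (-0.637·93.42)²) = √(11066.49297 + 3541.26633) = 120.863 km
P1–P3: √((1.127·111.32)² + (0.290·93.42)²) = √(15739.61943 + 733.96563) = 128.349 km
P1–P4: √((0.649·111.32)² + (0.608·93.42)²) = √(5219.58277 + 3226.16730) = 91.901 km
P1–P5: √((-0.032·111.32)² + (1.984·93.42)²) = √(12.68955 + 34352.87282) = 185.380 km
P2–P3: √((2.072·111.32)² + (0.927·93.42)²) = √(53201.74748 + 7499.61889) = 246.376 km
P2–P4: √((1.594·111.32)² + (1.245·93.42)²) = √(31486.40153 + 13527.52760) = 212.165 km
P2–P5: √((0.913·111.32)² + (2.621·93.42)²) = √(10329.70575 + 59953.39317) = 265.110 km
P3–P4: √((-0.478·111.32)² + (0.318·93.42)²) = √(2831.40626 + 882.53912) = 60.942 km
P3–P5: √((-1.159·111.32)² + (1.694·93.42)²) = √(16646.12944 + 25044.16393) = 204.182 km
P4–P5: √((-0.681·111.32)² + (1.376·93.42)²) = √(5746.99235 + 16524.05355) = 149.235 km
Closest pair: P3–P4 at 60.942 km.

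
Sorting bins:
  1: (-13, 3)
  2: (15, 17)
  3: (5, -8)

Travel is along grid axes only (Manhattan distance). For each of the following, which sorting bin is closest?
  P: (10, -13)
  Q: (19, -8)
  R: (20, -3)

P at (10, -13):
  1: 39
  2: 35
  3: 10
  → nearest: 3 (10)
Q at (19, -8):
  1: 43
  2: 29
  3: 14
  → nearest: 3 (14)
R at (20, -3):
  1: 39
  2: 25
  3: 20
  → nearest: 3 (20)

P→3; Q→3; R→3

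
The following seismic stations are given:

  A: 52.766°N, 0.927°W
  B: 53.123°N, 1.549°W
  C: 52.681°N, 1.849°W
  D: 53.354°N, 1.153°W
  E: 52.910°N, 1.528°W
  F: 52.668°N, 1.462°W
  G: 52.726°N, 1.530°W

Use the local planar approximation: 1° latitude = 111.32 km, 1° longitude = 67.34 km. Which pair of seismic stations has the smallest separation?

Pairwise distances:
F–G: 7.916 km
E–G: 20.483 km
C–G: 22.058 km
B–E: 23.753 km
C–F: 26.101 km
E–F: 27.304 km
C–E: 33.423 km
B–D: 37.045 km
A–F: 37.642 km
A–G: 40.849 km
A–E: 43.530 km
B–G: 44.213 km
B–F: 50.988 km
B–C: 53.189 km
D–E: 55.503 km
A–B: 57.739 km
A–C: 62.804 km
A–D: 67.202 km
D–G: 74.376 km
D–F: 79.150 km
C–D: 88.371 km
Closest pair: F–G at 7.916 km.

F and G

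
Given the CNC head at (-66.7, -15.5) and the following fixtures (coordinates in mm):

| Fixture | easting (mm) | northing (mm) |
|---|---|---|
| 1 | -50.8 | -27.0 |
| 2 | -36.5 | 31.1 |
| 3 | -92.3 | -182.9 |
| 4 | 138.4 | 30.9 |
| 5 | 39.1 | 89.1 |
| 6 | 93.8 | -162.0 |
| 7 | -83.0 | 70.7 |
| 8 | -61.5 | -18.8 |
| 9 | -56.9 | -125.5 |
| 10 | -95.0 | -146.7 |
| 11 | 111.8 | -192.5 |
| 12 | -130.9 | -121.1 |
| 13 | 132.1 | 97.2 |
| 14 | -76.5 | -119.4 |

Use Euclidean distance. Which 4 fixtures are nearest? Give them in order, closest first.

8, 1, 2, 7

Distances from (-66.7, -15.5):
1: 19.6 mm
2: 55.5 mm
3: 169.3 mm
4: 210.3 mm
5: 148.8 mm
6: 217.3 mm
7: 87.7 mm
8: 6.2 mm
9: 110.4 mm
10: 134.2 mm
11: 251.4 mm
12: 123.6 mm
13: 228.5 mm
14: 104.4 mm
Sorted: 8 (6.2 mm) < 1 (19.6 mm) < 2 (55.5 mm) < 7 (87.7 mm) < 14 (104.4 mm) < 9 (110.4 mm) < …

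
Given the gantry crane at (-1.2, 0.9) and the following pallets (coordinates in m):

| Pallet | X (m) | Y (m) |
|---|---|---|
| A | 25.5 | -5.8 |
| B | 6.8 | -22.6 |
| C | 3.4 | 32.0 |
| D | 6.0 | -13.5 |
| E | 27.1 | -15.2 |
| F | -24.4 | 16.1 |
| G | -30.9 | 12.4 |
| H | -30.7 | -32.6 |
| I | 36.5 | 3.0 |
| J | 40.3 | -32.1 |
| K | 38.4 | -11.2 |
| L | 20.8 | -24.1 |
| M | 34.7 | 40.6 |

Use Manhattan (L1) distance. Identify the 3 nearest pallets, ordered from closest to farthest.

Distances from (-1.2, 0.9):
A: 33.4 m
B: 31.5 m
C: 35.7 m
D: 21.6 m
E: 44.4 m
F: 38.4 m
G: 41.2 m
H: 63.0 m
I: 39.8 m
J: 74.5 m
K: 51.7 m
L: 47.0 m
M: 75.6 m
Sorted: D (21.6 m) < B (31.5 m) < A (33.4 m) < C (35.7 m) < F (38.4 m) < …

D, B, A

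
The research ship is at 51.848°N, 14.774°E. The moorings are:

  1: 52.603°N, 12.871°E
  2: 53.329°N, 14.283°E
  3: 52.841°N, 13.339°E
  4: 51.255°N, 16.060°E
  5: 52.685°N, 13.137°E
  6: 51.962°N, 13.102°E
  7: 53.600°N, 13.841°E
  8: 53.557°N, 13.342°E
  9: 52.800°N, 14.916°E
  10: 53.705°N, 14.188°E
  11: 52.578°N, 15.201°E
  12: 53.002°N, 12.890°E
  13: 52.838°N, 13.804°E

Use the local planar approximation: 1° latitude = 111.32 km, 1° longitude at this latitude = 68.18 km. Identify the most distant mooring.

8

Distances from 51.848°N, 14.774°E:
1: √((0.755·111.32)² + (-1.903·68.18)²) = √(7063.83097 + 16834.16464) = 154.590 km
2: √((1.481·111.32)² + (-0.491·68.18)²) = √(27180.44185 + 1120.66802) = 168.229 km
3: √((0.993·111.32)² + (-1.435·68.18)²) = √(12219.25962 + 9572.33295) = 147.620 km
4: √((-0.593·111.32)² + (1.286·68.18)²) = √(4357.68448 + 7687.69121) = 109.751 km
5: √((0.837·111.32)² + (-1.637·68.18)²) = √(8681.55081 + 12456.93943) = 145.391 km
6: √((0.114·111.32)² + (-1.672·68.18)²) = √(161.04828 + 12995.30689) = 114.701 km
7: √((1.752·111.32)² + (-0.933·68.18)²) = √(38037.73067 + 4046.47891) = 205.144 km
8: √((1.709·111.32)² + (-1.432·68.18)²) = √(36193.49486 + 9532.35109) = 213.836 km
9: √((0.952·111.32)² + (0.142·68.18)²) = √(11231.04823 + 93.73260) = 106.418 km
10: √((1.857·111.32)² + (-0.586·68.18)²) = √(42733.67107 + 1596.28056) = 210.547 km
11: √((0.730·111.32)² + (0.427·68.18)²) = √(6603.77268 + 847.55862) = 86.321 km
12: √((1.154·111.32)² + (-1.884·68.18)²) = √(16502.81431 + 16499.69023) = 181.666 km
13: √((0.990·111.32)² + (-0.970·68.18)²) = √(12145.53877 + 4373.78532) = 128.528 km
Maximum: 8 at 213.836 km.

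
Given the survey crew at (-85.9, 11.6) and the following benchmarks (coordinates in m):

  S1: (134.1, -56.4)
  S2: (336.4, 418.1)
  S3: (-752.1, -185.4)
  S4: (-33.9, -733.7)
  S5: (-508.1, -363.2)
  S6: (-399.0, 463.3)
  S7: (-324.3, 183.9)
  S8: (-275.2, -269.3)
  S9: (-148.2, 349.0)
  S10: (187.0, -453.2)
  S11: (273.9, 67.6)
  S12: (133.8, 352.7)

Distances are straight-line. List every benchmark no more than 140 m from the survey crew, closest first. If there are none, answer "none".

Distances from (-85.9, 11.6):
S1: 230.3 m
S2: 586.2 m
S3: 694.7 m
S4: 747.1 m
S5: 564.6 m
S6: 549.6 m
S7: 294.1 m
S8: 338.7 m
S9: 343.1 m
S10: 539.0 m
S11: 364.1 m
S12: 405.7 m
Threshold 140 m: none within range.

none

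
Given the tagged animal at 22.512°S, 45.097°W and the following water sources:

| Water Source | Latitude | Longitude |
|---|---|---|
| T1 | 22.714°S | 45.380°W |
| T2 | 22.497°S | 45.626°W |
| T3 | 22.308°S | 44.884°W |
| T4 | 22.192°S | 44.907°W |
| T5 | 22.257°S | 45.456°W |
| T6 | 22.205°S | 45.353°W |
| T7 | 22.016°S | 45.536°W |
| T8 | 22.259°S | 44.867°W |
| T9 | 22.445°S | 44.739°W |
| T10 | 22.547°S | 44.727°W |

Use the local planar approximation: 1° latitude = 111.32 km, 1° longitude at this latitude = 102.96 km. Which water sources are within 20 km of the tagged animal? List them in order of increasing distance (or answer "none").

Distances from 22.512°S, 45.097°W:
T1: √((-0.202·111.32)² + (-0.283·102.96)²) = √(505.64898 + 849.00440) = 36.806 km
T2: √((0.015·111.32)² + (-0.529·102.96)²) = √(2.78823 + 2966.52773) = 54.491 km
T3: √((0.204·111.32)² + (0.213·102.96)²) = √(515.71140 + 480.94595) = 31.570 km
T4: √((0.320·111.32)² + (0.190·102.96)²) = √(1268.95538 + 382.68749) = 40.640 km
T5: √((0.255·111.32)² + (-0.359·102.96)²) = √(805.79906 + 1366.23676) = 46.605 km
T6: √((0.307·111.32)² + (-0.256·102.96)²) = √(1167.94703 + 694.73151) = 43.159 km
T7: √((0.496·111.32)² + (-0.439·102.96)²) = √(3048.66530 + 2042.98938) = 71.356 km
T8: √((0.253·111.32)² + (0.230·102.96)²) = √(793.20864 + 560.78029) = 36.797 km
T9: √((0.067·111.32)² + (0.358·102.96)²) = √(55.62833 + 1358.63601) = 37.607 km
T10: √((-0.035·111.32)² + (0.370·102.96)²) = √(15.18037 + 1451.24426) = 38.294 km
Threshold 20 km: none within range.

none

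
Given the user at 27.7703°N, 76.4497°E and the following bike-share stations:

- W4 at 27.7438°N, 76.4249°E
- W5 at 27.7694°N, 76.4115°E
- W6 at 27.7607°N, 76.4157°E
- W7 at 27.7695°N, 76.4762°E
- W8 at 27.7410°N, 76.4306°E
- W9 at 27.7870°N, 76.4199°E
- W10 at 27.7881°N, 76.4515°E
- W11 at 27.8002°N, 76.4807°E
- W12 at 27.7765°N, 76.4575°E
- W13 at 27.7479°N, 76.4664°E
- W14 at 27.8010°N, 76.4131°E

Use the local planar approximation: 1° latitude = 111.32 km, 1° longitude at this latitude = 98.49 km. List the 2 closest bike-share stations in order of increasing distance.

W12, W10

Distances from 27.7703°N, 76.4497°E:
W4: 3.8299 km
W5: 3.7637 km
W6: 3.5151 km
W7: 2.6115 km
W8: 3.7653 km
W9: 3.4742 km
W10: 1.9894 km
W11: 4.5167 km
W12: 1.0327 km
W13: 2.9872 km
W14: 4.9673 km
Sorted: W12 (1.0327 km) < W10 (1.9894 km) < W7 (2.6115 km) < W13 (2.9872 km) < …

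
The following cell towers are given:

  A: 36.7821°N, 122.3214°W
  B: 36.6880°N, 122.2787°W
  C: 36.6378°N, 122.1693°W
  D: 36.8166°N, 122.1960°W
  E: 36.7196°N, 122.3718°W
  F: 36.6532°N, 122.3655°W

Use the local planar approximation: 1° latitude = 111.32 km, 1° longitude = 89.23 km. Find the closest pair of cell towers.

Pairwise distances:
E–F: 7.4130 km
A–E: 8.2844 km
B–F: 8.6600 km
B–E: 9.0214 km
A–B: 11.1466 km
B–C: 11.2481 km
A–D: 11.8302 km
A–F: 14.8789 km
B–D: 16.1057 km
C–F: 17.5907 km
D–E: 19.0438 km
C–D: 20.0461 km
C–E: 20.2339 km
A–C: 21.0293 km
D–F: 23.6562 km
Closest pair: E–F at 7.4130 km.

E and F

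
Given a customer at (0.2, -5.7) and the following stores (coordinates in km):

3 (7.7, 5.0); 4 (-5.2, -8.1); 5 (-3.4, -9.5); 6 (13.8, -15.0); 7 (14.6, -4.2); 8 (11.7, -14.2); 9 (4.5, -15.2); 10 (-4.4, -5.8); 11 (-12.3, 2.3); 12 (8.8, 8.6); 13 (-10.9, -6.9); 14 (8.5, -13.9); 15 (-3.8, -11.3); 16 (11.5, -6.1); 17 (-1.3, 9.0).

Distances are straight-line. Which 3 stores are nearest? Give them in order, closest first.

10, 5, 4

Distances from (0.2, -5.7):
3: √((7.5)² + (10.7)²) = √(56.2500 + 114.4900) = 13.07 km
4: √((-5.4)² + (-2.4)²) = √(29.1600 + 5.7600) = 5.91 km
5: √((-3.6)² + (-3.8)²) = √(12.9600 + 14.4400) = 5.23 km
6: √((13.6)² + (-9.3)²) = √(184.9600 + 86.4900) = 16.48 km
7: √((14.4)² + (1.5)²) = √(207.3600 + 2.2500) = 14.48 km
8: √((11.5)² + (-8.5)²) = √(132.2500 + 72.2500) = 14.30 km
9: √((4.3)² + (-9.5)²) = √(18.4900 + 90.2500) = 10.43 km
10: √((-4.6)² + (-0.1)²) = √(21.1600 + 0.0100) = 4.60 km
11: √((-12.5)² + (8.0)²) = √(156.2500 + 64.0000) = 14.84 km
12: √((8.6)² + (14.3)²) = √(73.9600 + 204.4900) = 16.69 km
13: √((-11.1)² + (-1.2)²) = √(123.2100 + 1.4400) = 11.16 km
14: √((8.3)² + (-8.2)²) = √(68.8900 + 67.2400) = 11.67 km
15: √((-4.0)² + (-5.6)²) = √(16.0000 + 31.3600) = 6.88 km
16: √((11.3)² + (-0.4)²) = √(127.6900 + 0.1600) = 11.31 km
17: √((-1.5)² + (14.7)²) = √(2.2500 + 216.0900) = 14.78 km
Sorted: 10 (4.60 km) < 5 (5.23 km) < 4 (5.91 km) < 15 (6.88 km) < 9 (10.43 km) < …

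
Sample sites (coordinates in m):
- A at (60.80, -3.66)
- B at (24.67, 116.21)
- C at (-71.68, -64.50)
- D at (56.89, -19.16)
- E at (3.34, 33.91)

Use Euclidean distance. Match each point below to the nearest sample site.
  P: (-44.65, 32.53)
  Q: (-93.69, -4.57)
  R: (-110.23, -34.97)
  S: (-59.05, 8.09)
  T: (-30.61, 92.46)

P→E; Q→C; R→C; S→E; T→B

P at (-44.65, 32.53):
  A: √((105.45)² + (-36.19)²) = √(11119.7025 + 1309.7161) = 111.49 m
  B: √((69.32)² + (83.68)²) = √(4805.2624 + 7002.3424) = 108.66 m
  C: √((-27.03)² + (-97.03)²) = √(730.6209 + 9414.8209) = 100.72 m
  D: √((101.54)² + (-51.69)²) = √(10310.3716 + 2671.8561) = 113.94 m
  E: √((47.99)² + (1.38)²) = √(2303.0401 + 1.9044) = 48.01 m
  → nearest: E (48.01 m)
Q at (-93.69, -4.57):
  A: √((154.49)² + (0.91)²) = √(23867.1601 + 0.8281) = 154.49 m
  B: √((118.36)² + (120.78)²) = √(14009.0896 + 14587.8084) = 169.11 m
  C: √((22.01)² + (-59.93)²) = √(484.4401 + 3591.6049) = 63.84 m
  D: √((150.58)² + (-14.59)²) = √(22674.3364 + 212.8681) = 151.29 m
  E: √((97.03)² + (38.48)²) = √(9414.8209 + 1480.7104) = 104.38 m
  → nearest: C (63.84 m)
R at (-110.23, -34.97):
  A: √((171.03)² + (31.31)²) = √(29251.2609 + 980.3161) = 173.87 m
  B: √((134.90)² + (151.18)²) = √(18198.0100 + 22855.3924) = 202.62 m
  C: √((38.55)² + (-29.53)²) = √(1486.1025 + 872.0209) = 48.56 m
  D: √((167.12)² + (15.81)²) = √(27929.0944 + 249.9561) = 167.87 m
  E: √((113.57)² + (68.88)²) = √(12898.1449 + 4744.4544) = 132.83 m
  → nearest: C (48.56 m)
S at (-59.05, 8.09):
  A: √((119.85)² + (-11.75)²) = √(14364.0225 + 138.0625) = 120.42 m
  B: √((83.72)² + (108.12)²) = √(7009.0384 + 11689.9344) = 136.74 m
  C: √((-12.63)² + (-72.59)²) = √(159.5169 + 5269.3081) = 73.68 m
  D: √((115.94)² + (-27.25)²) = √(13442.0836 + 742.5625) = 119.10 m
  E: √((62.39)² + (25.82)²) = √(3892.5121 + 666.6724) = 67.52 m
  → nearest: E (67.52 m)
T at (-30.61, 92.46):
  A: √((91.41)² + (-96.12)²) = √(8355.7881 + 9239.0544) = 132.65 m
  B: √((55.28)² + (23.75)²) = √(3055.8784 + 564.0625) = 60.17 m
  C: √((-41.07)² + (-156.96)²) = √(1686.7449 + 24636.4416) = 162.24 m
  D: √((87.50)² + (-111.62)²) = √(7656.2500 + 12459.0244) = 141.83 m
  E: √((33.95)² + (-58.55)²) = √(1152.6025 + 3428.1025) = 67.68 m
  → nearest: B (60.17 m)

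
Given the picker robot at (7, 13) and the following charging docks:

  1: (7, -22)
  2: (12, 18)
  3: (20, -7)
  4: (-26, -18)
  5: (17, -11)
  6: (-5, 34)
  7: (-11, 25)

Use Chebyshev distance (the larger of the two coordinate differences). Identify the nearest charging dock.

Distances from (7, 13):
1: 35
2: 5
3: 20
4: 33
5: 24
6: 21
7: 18
Minimum: 2 at 5.

2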